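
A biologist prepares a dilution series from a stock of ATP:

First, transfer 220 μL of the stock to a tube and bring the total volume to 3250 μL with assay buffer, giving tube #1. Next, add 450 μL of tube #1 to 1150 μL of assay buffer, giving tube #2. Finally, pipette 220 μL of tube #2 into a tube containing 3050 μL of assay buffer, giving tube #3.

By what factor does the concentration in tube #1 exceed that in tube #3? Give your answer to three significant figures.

52.8

Step 1: 220 μL brought to 3250 μL → factor 3250/220 = 14.773
Step 2: 450 μL + 1150 μL = 1600 μL total → factor 1600/450 = 3.5556
Step 3: 220 μL + 3050 μL = 3270 μL total → factor 3270/220 = 14.864
Dilution factor to tube #1 = 14.773; to tube #3 = 780.72
[tube #1]/[tube #3] = (factor to tube #3)/(factor to tube #1) = 780.72/14.773 = 52.8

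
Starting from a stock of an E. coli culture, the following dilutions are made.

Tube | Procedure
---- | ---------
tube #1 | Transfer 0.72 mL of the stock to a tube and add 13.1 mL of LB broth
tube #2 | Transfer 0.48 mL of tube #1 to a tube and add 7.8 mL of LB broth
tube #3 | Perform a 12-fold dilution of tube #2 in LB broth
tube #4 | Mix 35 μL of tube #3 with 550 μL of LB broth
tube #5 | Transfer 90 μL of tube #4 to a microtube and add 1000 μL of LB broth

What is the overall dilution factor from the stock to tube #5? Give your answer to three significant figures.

Step 1: 0.72 mL + 13.1 mL = 13.82 mL total → factor 13.82/0.72 = 19.194
Step 2: 0.48 mL + 7.8 mL = 8.28 mL total → factor 8.28/0.48 = 17.25
Step 3: 12-fold → factor 12
Step 4: 35 μL + 550 μL = 585 μL total → factor 585/35 = 16.714
Step 5: 90 μL + 1000 μL = 1090 μL total → factor 1090/90 = 12.111
Overall dilution factor = 19.194 × 17.25 × 12 × 16.714 × 12.111 = 8.043 × 10^5

8.04 × 10^5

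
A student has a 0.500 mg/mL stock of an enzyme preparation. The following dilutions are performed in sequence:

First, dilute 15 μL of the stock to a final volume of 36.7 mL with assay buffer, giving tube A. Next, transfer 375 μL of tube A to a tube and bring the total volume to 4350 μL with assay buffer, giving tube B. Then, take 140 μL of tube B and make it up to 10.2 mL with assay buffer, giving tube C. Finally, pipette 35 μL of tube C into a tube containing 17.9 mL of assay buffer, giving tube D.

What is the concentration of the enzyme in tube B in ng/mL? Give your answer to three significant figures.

Step 1: 15 μL brought to 36.7 mL → factor 36700/15 = 2446.7
Step 2: 375 μL brought to 4350 μL → factor 4350/375 = 11.6
Dilution factor through tube B = 2446.7 × 11.6 = 28381
[tube B] = 0.500 mg/mL / 28381 = 1.762 × 10^-5 mg/mL = 17.6 ng/mL

17.6 ng/mL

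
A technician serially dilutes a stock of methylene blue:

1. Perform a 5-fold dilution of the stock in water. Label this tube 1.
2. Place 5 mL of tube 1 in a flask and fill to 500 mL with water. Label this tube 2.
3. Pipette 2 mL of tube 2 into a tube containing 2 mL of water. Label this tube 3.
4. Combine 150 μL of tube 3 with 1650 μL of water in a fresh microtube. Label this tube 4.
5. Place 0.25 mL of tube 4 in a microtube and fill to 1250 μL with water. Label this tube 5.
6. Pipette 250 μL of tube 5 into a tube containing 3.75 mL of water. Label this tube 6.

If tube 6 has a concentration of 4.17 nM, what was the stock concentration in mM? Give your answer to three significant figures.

Step 1: 5-fold → factor 5
Step 2: 5 mL brought to 500 mL → factor 500/5 = 100
Step 3: 2 mL + 2 mL = 4 mL total → factor 4/2 = 2
Step 4: 150 μL + 1650 μL = 1800 μL total → factor 1800/150 = 12
Step 5: 0.25 mL brought to 1250 μL → factor 1.25/0.25 = 5
Step 6: 250 μL + 3.75 mL = 4000 μL total → factor 4000/250 = 16
Overall dilution factor = 5 × 100 × 2 × 12 × 5 × 16 = 9.6 × 10^5
Stock = 4.17 nM × 9.6 × 10^5 = 4.003 × 10^6 nM = 4.00 mM

4.00 mM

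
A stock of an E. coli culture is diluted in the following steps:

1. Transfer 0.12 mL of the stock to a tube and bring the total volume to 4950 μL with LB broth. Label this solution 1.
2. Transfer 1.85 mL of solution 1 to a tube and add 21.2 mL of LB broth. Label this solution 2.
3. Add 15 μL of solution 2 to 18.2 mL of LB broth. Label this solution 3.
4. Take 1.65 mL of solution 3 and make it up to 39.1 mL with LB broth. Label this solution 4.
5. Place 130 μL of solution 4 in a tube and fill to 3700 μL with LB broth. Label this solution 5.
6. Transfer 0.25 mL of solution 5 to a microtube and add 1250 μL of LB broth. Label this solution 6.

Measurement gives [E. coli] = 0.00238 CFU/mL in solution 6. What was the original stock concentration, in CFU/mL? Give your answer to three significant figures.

Step 1: 0.12 mL brought to 4950 μL → factor 4.95/0.12 = 41.25
Step 2: 1.85 mL + 21.2 mL = 23.05 mL total → factor 23.05/1.85 = 12.459
Step 3: 15 μL + 18.2 mL = 18215 μL total → factor 18215/15 = 1214.3
Step 4: 1.65 mL brought to 39.1 mL → factor 39.1/1.65 = 23.697
Step 5: 130 μL brought to 3700 μL → factor 3700/130 = 28.462
Step 6: 0.25 mL + 1250 μL = 1.5 mL total → factor 1.5/0.25 = 6
Overall dilution factor = 41.25 × 12.459 × 1214.3 × 23.697 × 28.462 × 6 = 2.5256 × 10^9
Stock = 0.00238 CFU/mL × 2.5256 × 10^9 = 6.01 × 10^6 CFU/mL

6.01 × 10^6 CFU/mL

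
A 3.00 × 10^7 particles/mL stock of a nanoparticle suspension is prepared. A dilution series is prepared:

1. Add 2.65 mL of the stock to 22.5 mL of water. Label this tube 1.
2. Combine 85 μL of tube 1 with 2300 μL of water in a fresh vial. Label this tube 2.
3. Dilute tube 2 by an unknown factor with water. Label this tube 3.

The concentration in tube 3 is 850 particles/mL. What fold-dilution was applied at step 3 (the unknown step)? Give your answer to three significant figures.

133-fold

Step 1: 2.65 mL + 22.5 mL = 25.15 mL total → factor 25.15/2.65 = 9.4906
Step 2: 85 μL + 2300 μL = 2385 μL total → factor 2385/85 = 28.059
Step 3: unknown factor x
Product of known-step factors = 266.29
Overall factor = 3.00 × 10^7 particles/mL / (850 particles/mL) = 35294
x = 35294 / 266.29 = 133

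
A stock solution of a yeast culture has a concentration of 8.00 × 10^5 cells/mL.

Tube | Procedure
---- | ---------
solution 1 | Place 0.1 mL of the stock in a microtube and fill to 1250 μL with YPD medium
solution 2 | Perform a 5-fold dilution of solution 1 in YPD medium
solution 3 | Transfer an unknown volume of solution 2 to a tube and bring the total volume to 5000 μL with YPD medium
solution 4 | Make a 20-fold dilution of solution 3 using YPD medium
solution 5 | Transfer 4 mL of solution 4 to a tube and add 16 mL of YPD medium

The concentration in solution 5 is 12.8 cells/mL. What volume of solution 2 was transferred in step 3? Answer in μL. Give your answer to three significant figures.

500 μL

Step 1: 0.1 mL brought to 1250 μL → factor 1.25/0.1 = 12.5
Step 2: 5-fold → factor 5
Step 3: v brought to 5000 μL → factor = 5000 μL/v
Step 4: 20-fold → factor 20
Step 5: 4 mL + 16 mL = 20 mL total → factor 20/4 = 5
Product of known-step factors = 6250
Overall factor = 8.00 × 10^5 cells/mL / (12.8 cells/mL) = 62500
Step-3 factor = 62500 / 6250 = 10
v = 5000 μL / 10 = 500 μL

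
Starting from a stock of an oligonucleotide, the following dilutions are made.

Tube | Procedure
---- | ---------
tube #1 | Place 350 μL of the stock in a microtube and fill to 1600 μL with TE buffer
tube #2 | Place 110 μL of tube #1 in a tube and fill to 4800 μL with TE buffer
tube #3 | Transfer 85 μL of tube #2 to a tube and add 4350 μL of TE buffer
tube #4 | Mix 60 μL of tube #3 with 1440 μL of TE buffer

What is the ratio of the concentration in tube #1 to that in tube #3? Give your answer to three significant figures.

2.28 × 10^3

Step 1: 350 μL brought to 1600 μL → factor 1600/350 = 4.5714
Step 2: 110 μL brought to 4800 μL → factor 4800/110 = 43.636
Step 3: 85 μL + 4350 μL = 4435 μL total → factor 4435/85 = 52.176
Dilution factor to tube #1 = 4.5714; to tube #3 = 10408
[tube #1]/[tube #3] = (factor to tube #3)/(factor to tube #1) = 10408/4.5714 = 2.28 × 10^3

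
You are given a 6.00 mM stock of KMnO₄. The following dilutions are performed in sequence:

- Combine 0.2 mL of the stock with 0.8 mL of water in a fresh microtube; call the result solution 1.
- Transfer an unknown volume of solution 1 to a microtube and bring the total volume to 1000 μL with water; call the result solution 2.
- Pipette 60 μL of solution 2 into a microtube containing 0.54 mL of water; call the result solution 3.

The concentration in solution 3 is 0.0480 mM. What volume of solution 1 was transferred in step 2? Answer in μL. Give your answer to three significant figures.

400 μL

Step 1: 0.2 mL + 0.8 mL = 1 mL total → factor 1/0.2 = 5
Step 2: v brought to 1000 μL → factor = 1000 μL/v
Step 3: 60 μL + 0.54 mL = 600 μL total → factor 600/60 = 10
Product of known-step factors = 50
Overall factor = 6.00 mM / (0.0480 mM) = 125
Step-2 factor = 125 / 50 = 2.5
v = 1000 μL / 2.5 = 400 μL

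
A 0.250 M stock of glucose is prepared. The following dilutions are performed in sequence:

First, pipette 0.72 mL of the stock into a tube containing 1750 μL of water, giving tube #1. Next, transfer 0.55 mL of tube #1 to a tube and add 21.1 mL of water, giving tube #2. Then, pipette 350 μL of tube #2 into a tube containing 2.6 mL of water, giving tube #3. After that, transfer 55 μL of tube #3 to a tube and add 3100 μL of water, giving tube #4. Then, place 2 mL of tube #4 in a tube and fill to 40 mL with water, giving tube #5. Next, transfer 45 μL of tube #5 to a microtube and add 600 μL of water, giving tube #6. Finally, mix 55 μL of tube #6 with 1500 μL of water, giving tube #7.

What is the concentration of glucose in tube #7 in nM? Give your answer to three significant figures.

0.472 nM

Step 1: 0.72 mL + 1750 μL = 2.47 mL total → factor 2.47/0.72 = 3.4306
Step 2: 0.55 mL + 21.1 mL = 21.65 mL total → factor 21.65/0.55 = 39.364
Step 3: 350 μL + 2.6 mL = 2950 μL total → factor 2950/350 = 8.4286
Step 4: 55 μL + 3100 μL = 3155 μL total → factor 3155/55 = 57.364
Step 5: 2 mL brought to 40 mL → factor 40/2 = 20
Step 6: 45 μL + 600 μL = 645 μL total → factor 645/45 = 14.333
Step 7: 55 μL + 1500 μL = 1555 μL total → factor 1555/55 = 28.273
Overall dilution factor = 3.4306 × 39.364 × 8.4286 × 57.364 × 20 × 14.333 × 28.273 = 5.2917 × 10^8
Final = 0.250 M / 5.2917 × 10^8 = 4.724 × 10^-10 M = 0.472 nM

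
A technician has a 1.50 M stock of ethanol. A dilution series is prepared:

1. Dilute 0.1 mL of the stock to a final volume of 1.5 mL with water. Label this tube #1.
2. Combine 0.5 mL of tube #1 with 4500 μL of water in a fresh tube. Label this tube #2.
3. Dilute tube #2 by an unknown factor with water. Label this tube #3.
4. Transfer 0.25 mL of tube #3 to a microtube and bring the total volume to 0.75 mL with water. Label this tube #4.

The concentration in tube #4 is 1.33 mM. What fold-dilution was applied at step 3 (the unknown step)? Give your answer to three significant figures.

Step 1: 0.1 mL brought to 1.5 mL → factor 1.5/0.1 = 15
Step 2: 0.5 mL + 4500 μL = 5 mL total → factor 5/0.5 = 10
Step 3: unknown factor x
Step 4: 0.25 mL brought to 0.75 mL → factor 0.75/0.25 = 3
Product of known-step factors = 450
Overall factor = 1.50 M / (1.33 mM) = 1127.8
x = 1127.8 / 450 = 2.51

2.51-fold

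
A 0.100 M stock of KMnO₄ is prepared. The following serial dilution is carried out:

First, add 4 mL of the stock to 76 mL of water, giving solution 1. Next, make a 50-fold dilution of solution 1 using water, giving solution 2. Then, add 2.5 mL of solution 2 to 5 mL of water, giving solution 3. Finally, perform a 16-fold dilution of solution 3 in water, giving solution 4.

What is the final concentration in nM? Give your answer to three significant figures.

2.08 × 10^3 nM

Step 1: 4 mL + 76 mL = 80 mL total → factor 80/4 = 20
Step 2: 50-fold → factor 50
Step 3: 2.5 mL + 5 mL = 7.5 mL total → factor 7.5/2.5 = 3
Step 4: 16-fold → factor 16
Overall dilution factor = 20 × 50 × 3 × 16 = 48000
Final = 0.100 M / 48000 = 2.083 × 10^-6 M = 2.08 × 10^3 nM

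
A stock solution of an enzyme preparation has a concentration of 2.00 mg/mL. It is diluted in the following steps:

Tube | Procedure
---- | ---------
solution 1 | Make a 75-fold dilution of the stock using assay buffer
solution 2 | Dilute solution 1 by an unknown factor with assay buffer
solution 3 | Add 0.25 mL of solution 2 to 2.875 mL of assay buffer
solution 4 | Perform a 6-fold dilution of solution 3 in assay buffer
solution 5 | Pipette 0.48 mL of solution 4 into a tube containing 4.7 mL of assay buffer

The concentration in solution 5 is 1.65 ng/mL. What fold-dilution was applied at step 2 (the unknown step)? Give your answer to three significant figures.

20.0-fold

Step 1: 75-fold → factor 75
Step 2: unknown factor x
Step 3: 0.25 mL + 2.875 mL = 3.125 mL total → factor 3.125/0.25 = 12.5
Step 4: 6-fold → factor 6
Step 5: 0.48 mL + 4.7 mL = 5.18 mL total → factor 5.18/0.48 = 10.792
Product of known-step factors = 60703
Overall factor = 2.00 mg/mL / (1.65 ng/mL) = 1.2121 × 10^6
x = 1.2121 × 10^6 / 60703 = 20.0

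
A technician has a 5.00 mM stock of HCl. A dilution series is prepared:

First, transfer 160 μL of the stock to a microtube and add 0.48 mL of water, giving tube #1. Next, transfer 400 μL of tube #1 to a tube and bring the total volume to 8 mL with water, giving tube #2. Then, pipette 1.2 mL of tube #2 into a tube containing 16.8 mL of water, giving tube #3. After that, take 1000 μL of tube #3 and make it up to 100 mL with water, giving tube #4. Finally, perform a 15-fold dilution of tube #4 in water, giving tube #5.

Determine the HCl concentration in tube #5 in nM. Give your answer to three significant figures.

Step 1: 160 μL + 0.48 mL = 640 μL total → factor 640/160 = 4
Step 2: 400 μL brought to 8 mL → factor 8000/400 = 20
Step 3: 1.2 mL + 16.8 mL = 18 mL total → factor 18/1.2 = 15
Step 4: 1000 μL brought to 100 mL → factor 1 × 10^5/1000 = 100
Step 5: 15-fold → factor 15
Overall dilution factor = 4 × 20 × 15 × 100 × 15 = 1.8 × 10^6
Final = 5.00 mM / 1.8 × 10^6 = 2.778 × 10^-6 mM = 2.78 nM

2.78 nM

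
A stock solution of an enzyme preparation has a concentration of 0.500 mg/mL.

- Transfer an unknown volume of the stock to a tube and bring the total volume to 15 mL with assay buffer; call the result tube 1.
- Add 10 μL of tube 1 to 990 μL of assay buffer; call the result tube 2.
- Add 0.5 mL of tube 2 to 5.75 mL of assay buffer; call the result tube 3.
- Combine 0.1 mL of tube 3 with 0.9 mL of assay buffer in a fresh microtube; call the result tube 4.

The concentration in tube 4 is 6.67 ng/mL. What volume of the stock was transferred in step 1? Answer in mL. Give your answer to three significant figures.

Step 1: v brought to 15 mL → factor = 15 mL/v
Step 2: 10 μL + 990 μL = 1000 μL total → factor 1000/10 = 100
Step 3: 0.5 mL + 5.75 mL = 6.25 mL total → factor 6.25/0.5 = 12.5
Step 4: 0.1 mL + 0.9 mL = 1 mL total → factor 1/0.1 = 10
Product of known-step factors = 12500
Overall factor = 0.500 mg/mL / (6.67 ng/mL) = 74963
Step-1 factor = 74963 / 12500 = 5.997
v = 15 mL / 5.997 = 2.50 mL

2.50 mL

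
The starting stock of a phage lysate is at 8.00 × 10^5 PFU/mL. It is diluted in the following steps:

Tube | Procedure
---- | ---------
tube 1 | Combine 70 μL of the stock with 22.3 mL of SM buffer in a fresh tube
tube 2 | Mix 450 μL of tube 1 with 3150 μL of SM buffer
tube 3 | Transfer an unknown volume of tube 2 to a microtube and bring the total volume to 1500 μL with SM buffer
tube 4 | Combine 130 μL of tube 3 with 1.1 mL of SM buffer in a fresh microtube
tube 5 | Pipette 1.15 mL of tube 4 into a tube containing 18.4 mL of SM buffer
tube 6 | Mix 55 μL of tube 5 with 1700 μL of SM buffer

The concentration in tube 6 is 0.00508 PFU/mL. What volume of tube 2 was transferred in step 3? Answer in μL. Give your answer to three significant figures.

125 μL

Step 1: 70 μL + 22.3 mL = 22370 μL total → factor 22370/70 = 319.57
Step 2: 450 μL + 3150 μL = 3600 μL total → factor 3600/450 = 8
Step 3: v brought to 1500 μL → factor = 1500 μL/v
Step 4: 130 μL + 1.1 mL = 1230 μL total → factor 1230/130 = 9.4615
Step 5: 1.15 mL + 18.4 mL = 19.55 mL total → factor 19.55/1.15 = 17
Step 6: 55 μL + 1700 μL = 1755 μL total → factor 1755/55 = 31.909
Product of known-step factors = 1.3121 × 10^7
Overall factor = 8.00 × 10^5 PFU/mL / (0.00508 PFU/mL) = 1.5748 × 10^8
Step-3 factor = 1.5748 × 10^8 / 1.3121 × 10^7 = 12.002
v = 1500 μL / 12.002 = 125 μL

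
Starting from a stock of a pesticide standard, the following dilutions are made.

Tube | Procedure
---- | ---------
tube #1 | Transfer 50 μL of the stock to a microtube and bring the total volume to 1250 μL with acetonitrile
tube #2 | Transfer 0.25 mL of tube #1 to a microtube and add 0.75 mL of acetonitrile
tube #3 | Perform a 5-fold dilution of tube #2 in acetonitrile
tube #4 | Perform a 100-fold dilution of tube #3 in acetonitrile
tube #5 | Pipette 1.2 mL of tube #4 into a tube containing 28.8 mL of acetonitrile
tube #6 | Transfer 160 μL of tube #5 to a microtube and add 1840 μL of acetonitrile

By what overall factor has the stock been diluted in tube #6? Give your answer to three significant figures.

Step 1: 50 μL brought to 1250 μL → factor 1250/50 = 25
Step 2: 0.25 mL + 0.75 mL = 1 mL total → factor 1/0.25 = 4
Step 3: 5-fold → factor 5
Step 4: 100-fold → factor 100
Step 5: 1.2 mL + 28.8 mL = 30 mL total → factor 30/1.2 = 25
Step 6: 160 μL + 1840 μL = 2000 μL total → factor 2000/160 = 12.5
Overall dilution factor = 25 × 4 × 5 × 100 × 25 × 12.5 = 1.5625 × 10^7

1.56 × 10^7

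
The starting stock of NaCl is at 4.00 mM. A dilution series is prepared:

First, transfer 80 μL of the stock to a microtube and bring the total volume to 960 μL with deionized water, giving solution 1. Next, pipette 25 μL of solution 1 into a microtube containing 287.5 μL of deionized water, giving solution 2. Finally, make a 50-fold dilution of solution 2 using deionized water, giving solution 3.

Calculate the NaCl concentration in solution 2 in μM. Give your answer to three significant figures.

Step 1: 80 μL brought to 960 μL → factor 960/80 = 12
Step 2: 25 μL + 287.5 μL = 312.5 μL total → factor 312.5/25 = 12.5
Dilution factor through solution 2 = 12 × 12.5 = 150
[solution 2] = 4.00 mM / 150 = 0.02667 mM = 26.7 μM

26.7 μM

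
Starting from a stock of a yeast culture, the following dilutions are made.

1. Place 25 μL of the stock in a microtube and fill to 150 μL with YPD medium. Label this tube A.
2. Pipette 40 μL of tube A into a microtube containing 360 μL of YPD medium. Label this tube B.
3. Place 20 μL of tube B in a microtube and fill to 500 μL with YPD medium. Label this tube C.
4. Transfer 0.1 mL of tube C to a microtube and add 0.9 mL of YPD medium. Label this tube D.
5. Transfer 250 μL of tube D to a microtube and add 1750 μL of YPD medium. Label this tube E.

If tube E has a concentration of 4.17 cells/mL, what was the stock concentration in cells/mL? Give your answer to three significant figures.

Step 1: 25 μL brought to 150 μL → factor 150/25 = 6
Step 2: 40 μL + 360 μL = 400 μL total → factor 400/40 = 10
Step 3: 20 μL brought to 500 μL → factor 500/20 = 25
Step 4: 0.1 mL + 0.9 mL = 1 mL total → factor 1/0.1 = 10
Step 5: 250 μL + 1750 μL = 2000 μL total → factor 2000/250 = 8
Overall dilution factor = 6 × 10 × 25 × 10 × 8 = 1.2 × 10^5
Stock = 4.17 cells/mL × 1.2 × 10^5 = 5.00 × 10^5 cells/mL

5.00 × 10^5 cells/mL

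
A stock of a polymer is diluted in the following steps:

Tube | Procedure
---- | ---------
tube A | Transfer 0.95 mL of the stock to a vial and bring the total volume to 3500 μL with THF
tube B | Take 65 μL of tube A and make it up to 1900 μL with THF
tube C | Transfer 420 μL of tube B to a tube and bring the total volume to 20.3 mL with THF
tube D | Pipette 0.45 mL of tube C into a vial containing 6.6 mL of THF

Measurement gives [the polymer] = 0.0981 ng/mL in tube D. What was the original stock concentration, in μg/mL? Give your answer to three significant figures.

8.00 μg/mL

Step 1: 0.95 mL brought to 3500 μL → factor 3.5/0.95 = 3.6842
Step 2: 65 μL brought to 1900 μL → factor 1900/65 = 29.231
Step 3: 420 μL brought to 20.3 mL → factor 20300/420 = 48.333
Step 4: 0.45 mL + 6.6 mL = 7.05 mL total → factor 7.05/0.45 = 15.667
Overall dilution factor = 3.6842 × 29.231 × 48.333 × 15.667 = 81547
Stock = 0.0981 ng/mL × 81547 = 8000 ng/mL = 8.00 μg/mL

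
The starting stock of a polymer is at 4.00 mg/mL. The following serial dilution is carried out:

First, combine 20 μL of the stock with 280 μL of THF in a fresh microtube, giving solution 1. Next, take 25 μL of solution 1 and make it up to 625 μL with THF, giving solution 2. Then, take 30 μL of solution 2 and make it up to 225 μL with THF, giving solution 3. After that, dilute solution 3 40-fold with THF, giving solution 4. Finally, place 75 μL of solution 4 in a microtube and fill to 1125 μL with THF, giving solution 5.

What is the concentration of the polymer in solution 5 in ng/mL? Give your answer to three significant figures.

2.37 ng/mL

Step 1: 20 μL + 280 μL = 300 μL total → factor 300/20 = 15
Step 2: 25 μL brought to 625 μL → factor 625/25 = 25
Step 3: 30 μL brought to 225 μL → factor 225/30 = 7.5
Step 4: 40-fold → factor 40
Step 5: 75 μL brought to 1125 μL → factor 1125/75 = 15
Overall dilution factor = 15 × 25 × 7.5 × 40 × 15 = 1.6875 × 10^6
Final = 4.00 mg/mL / 1.6875 × 10^6 = 2.370 × 10^-6 mg/mL = 2.37 ng/mL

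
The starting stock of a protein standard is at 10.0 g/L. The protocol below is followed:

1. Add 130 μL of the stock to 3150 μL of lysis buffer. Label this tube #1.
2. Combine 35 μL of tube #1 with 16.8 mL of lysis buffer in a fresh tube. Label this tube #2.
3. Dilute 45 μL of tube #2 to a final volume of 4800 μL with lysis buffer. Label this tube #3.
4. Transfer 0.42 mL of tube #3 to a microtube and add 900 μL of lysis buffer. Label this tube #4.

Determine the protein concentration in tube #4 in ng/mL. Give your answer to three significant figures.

2.46 ng/mL

Step 1: 130 μL + 3150 μL = 3280 μL total → factor 3280/130 = 25.231
Step 2: 35 μL + 16.8 mL = 16835 μL total → factor 16835/35 = 481
Step 3: 45 μL brought to 4800 μL → factor 4800/45 = 106.67
Step 4: 0.42 mL + 900 μL = 1.32 mL total → factor 1.32/0.42 = 3.1429
Overall dilution factor = 25.231 × 481 × 106.67 × 3.1429 = 4.0684 × 10^6
Final = 10.0 g/L / 4.0684 × 10^6 = 2.458 × 10^-6 g/L = 2.46 ng/mL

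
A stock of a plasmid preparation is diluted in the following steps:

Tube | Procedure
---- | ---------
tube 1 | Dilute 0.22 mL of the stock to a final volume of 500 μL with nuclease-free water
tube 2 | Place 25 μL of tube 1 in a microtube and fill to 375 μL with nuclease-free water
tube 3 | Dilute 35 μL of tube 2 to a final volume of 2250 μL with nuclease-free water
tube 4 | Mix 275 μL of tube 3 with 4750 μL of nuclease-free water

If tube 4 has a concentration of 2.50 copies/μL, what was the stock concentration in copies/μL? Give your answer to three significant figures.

1.00 × 10^5 copies/μL

Step 1: 0.22 mL brought to 500 μL → factor 0.5/0.22 = 2.2727
Step 2: 25 μL brought to 375 μL → factor 375/25 = 15
Step 3: 35 μL brought to 2250 μL → factor 2250/35 = 64.286
Step 4: 275 μL + 4750 μL = 5025 μL total → factor 5025/275 = 18.273
Overall dilution factor = 2.2727 × 15 × 64.286 × 18.273 = 40046
Stock = 2.50 copies/μL × 40046 = 1.00 × 10^5 copies/μL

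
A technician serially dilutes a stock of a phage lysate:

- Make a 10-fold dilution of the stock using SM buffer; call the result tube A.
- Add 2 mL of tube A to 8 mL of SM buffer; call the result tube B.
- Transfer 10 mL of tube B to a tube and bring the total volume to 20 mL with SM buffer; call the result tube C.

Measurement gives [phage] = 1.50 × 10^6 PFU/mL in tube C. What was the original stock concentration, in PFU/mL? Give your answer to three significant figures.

Step 1: 10-fold → factor 10
Step 2: 2 mL + 8 mL = 10 mL total → factor 10/2 = 5
Step 3: 10 mL brought to 20 mL → factor 20/10 = 2
Overall dilution factor = 10 × 5 × 2 = 100
Stock = 1.50 × 10^6 PFU/mL × 100 = 1.50 × 10^8 PFU/mL

1.50 × 10^8 PFU/mL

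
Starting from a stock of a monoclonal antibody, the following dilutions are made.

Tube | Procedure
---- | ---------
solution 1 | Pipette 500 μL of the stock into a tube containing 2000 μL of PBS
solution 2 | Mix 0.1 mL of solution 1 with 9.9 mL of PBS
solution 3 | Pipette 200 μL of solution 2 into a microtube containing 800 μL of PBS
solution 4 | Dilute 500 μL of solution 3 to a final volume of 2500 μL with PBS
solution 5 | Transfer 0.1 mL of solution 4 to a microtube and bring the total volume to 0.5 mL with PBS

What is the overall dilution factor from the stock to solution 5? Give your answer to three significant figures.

6.25 × 10^4

Step 1: 500 μL + 2000 μL = 2500 μL total → factor 2500/500 = 5
Step 2: 0.1 mL + 9.9 mL = 10 mL total → factor 10/0.1 = 100
Step 3: 200 μL + 800 μL = 1000 μL total → factor 1000/200 = 5
Step 4: 500 μL brought to 2500 μL → factor 2500/500 = 5
Step 5: 0.1 mL brought to 0.5 mL → factor 0.5/0.1 = 5
Overall dilution factor = 5 × 100 × 5 × 5 × 5 = 62500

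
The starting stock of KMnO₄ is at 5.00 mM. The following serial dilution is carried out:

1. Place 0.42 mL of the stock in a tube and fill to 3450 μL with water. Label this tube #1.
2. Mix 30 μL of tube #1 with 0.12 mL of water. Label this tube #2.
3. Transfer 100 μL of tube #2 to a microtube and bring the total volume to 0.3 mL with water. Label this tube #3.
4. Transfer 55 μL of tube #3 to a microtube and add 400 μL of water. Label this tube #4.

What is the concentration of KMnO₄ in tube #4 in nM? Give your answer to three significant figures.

Step 1: 0.42 mL brought to 3450 μL → factor 3.45/0.42 = 8.2143
Step 2: 30 μL + 0.12 mL = 150 μL total → factor 150/30 = 5
Step 3: 100 μL brought to 0.3 mL → factor 300/100 = 3
Step 4: 55 μL + 400 μL = 455 μL total → factor 455/55 = 8.2727
Overall dilution factor = 8.2143 × 5 × 3 × 8.2727 = 1019.3
Final = 5.00 mM / 1019.3 = 0.004905 mM = 4.91 × 10^3 nM

4.91 × 10^3 nM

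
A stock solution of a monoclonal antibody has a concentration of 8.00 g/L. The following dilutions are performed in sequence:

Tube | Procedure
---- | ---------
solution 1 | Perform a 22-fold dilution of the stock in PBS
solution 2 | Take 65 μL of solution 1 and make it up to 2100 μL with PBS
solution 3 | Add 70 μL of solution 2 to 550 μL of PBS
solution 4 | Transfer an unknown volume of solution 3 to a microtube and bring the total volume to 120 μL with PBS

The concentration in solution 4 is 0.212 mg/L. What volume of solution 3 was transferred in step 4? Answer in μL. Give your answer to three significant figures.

20.0 μL

Step 1: 22-fold → factor 22
Step 2: 65 μL brought to 2100 μL → factor 2100/65 = 32.308
Step 3: 70 μL + 550 μL = 620 μL total → factor 620/70 = 8.8571
Step 4: v brought to 120 μL → factor = 120 μL/v
Product of known-step factors = 6295.4
Overall factor = 8.00 g/L / (0.212 mg/L) = 37736
Step-4 factor = 37736 / 6295.4 = 5.9942
v = 120 μL / 5.9942 = 20.0 μL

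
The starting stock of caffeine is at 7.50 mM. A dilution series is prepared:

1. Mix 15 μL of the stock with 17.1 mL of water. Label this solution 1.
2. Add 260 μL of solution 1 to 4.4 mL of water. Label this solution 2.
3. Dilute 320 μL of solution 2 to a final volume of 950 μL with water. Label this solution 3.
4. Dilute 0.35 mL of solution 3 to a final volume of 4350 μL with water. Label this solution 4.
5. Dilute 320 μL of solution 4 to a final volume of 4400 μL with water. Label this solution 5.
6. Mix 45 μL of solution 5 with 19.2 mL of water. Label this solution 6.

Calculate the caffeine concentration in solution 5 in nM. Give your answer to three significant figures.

Step 1: 15 μL + 17.1 mL = 17115 μL total → factor 17115/15 = 1141
Step 2: 260 μL + 4.4 mL = 4660 μL total → factor 4660/260 = 17.923
Step 3: 320 μL brought to 950 μL → factor 950/320 = 2.9688
Step 4: 0.35 mL brought to 4350 μL → factor 4.35/0.35 = 12.429
Step 5: 320 μL brought to 4400 μL → factor 4400/320 = 13.75
Dilution factor through solution 5 = 1141 × 17.923 × 2.9688 × 12.429 × 13.75 = 1.0375 × 10^7
[solution 5] = 7.50 mM / 1.0375 × 10^7 = 7.229 × 10^-7 mM = 0.723 nM

0.723 nM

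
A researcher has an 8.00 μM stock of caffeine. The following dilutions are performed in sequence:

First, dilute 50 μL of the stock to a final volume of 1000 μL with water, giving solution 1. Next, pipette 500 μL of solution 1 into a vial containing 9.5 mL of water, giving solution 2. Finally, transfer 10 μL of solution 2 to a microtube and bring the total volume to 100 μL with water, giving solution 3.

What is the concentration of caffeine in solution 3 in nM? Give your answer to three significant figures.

Step 1: 50 μL brought to 1000 μL → factor 1000/50 = 20
Step 2: 500 μL + 9.5 mL = 10000 μL total → factor 10000/500 = 20
Step 3: 10 μL brought to 100 μL → factor 100/10 = 10
Overall dilution factor = 20 × 20 × 10 = 4000
Final = 8.00 μM / 4000 = 0.002000 μM = 2.00 nM

2.00 nM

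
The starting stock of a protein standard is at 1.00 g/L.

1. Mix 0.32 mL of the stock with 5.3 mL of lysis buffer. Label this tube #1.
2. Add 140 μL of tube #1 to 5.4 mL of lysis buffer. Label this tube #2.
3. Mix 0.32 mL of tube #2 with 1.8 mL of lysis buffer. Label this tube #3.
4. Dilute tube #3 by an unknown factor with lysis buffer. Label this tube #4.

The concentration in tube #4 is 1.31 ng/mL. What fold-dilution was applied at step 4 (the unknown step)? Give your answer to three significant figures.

Step 1: 0.32 mL + 5.3 mL = 5.62 mL total → factor 5.62/0.32 = 17.562
Step 2: 140 μL + 5.4 mL = 5540 μL total → factor 5540/140 = 39.571
Step 3: 0.32 mL + 1.8 mL = 2.12 mL total → factor 2.12/0.32 = 6.625
Step 4: unknown factor x
Product of known-step factors = 4604.2
Overall factor = 1.00 g/L / (1.31 ng/mL) = 7.6336 × 10^5
x = 7.6336 × 10^5 / 4604.2 = 166

166-fold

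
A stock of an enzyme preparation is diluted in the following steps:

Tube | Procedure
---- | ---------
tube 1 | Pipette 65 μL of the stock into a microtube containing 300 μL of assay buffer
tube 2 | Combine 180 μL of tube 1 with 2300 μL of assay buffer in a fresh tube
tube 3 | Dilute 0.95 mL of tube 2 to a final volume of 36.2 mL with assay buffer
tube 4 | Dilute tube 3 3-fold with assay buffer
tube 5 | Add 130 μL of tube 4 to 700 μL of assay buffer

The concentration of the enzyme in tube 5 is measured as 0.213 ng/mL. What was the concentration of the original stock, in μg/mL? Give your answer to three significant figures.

Step 1: 65 μL + 300 μL = 365 μL total → factor 365/65 = 5.6154
Step 2: 180 μL + 2300 μL = 2480 μL total → factor 2480/180 = 13.778
Step 3: 0.95 mL brought to 36.2 mL → factor 36.2/0.95 = 38.105
Step 4: 3-fold → factor 3
Step 5: 130 μL + 700 μL = 830 μL total → factor 830/130 = 6.3846
Overall dilution factor = 5.6154 × 13.778 × 38.105 × 3 × 6.3846 = 56468
Stock = 0.213 ng/mL × 56468 = 1.203 × 10^4 ng/mL = 12.0 μg/mL

12.0 μg/mL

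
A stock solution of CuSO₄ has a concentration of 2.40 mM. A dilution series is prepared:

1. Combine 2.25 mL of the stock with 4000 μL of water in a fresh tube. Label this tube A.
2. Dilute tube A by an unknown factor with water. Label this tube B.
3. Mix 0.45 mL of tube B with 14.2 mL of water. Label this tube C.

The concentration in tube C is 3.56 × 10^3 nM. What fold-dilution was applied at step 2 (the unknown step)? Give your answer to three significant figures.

Step 1: 2.25 mL + 4000 μL = 6.25 mL total → factor 6.25/2.25 = 2.7778
Step 2: unknown factor x
Step 3: 0.45 mL + 14.2 mL = 14.65 mL total → factor 14.65/0.45 = 32.556
Product of known-step factors = 90.432
Overall factor = 2.40 mM / (3.56 × 10^3 nM) = 674.16
x = 674.16 / 90.432 = 7.45

7.45-fold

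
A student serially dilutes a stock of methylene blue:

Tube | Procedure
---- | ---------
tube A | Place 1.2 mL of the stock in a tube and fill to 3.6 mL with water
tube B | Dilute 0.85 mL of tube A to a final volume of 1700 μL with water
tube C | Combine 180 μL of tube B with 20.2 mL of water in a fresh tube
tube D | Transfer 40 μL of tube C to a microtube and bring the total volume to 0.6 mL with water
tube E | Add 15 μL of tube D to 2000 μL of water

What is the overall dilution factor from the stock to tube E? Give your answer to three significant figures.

1.37 × 10^6

Step 1: 1.2 mL brought to 3.6 mL → factor 3.6/1.2 = 3
Step 2: 0.85 mL brought to 1700 μL → factor 1.7/0.85 = 2
Step 3: 180 μL + 20.2 mL = 20380 μL total → factor 20380/180 = 113.22
Step 4: 40 μL brought to 0.6 mL → factor 600/40 = 15
Step 5: 15 μL + 2000 μL = 2015 μL total → factor 2015/15 = 134.33
Overall dilution factor = 3 × 2 × 113.22 × 15 × 134.33 = 1.3689 × 10^6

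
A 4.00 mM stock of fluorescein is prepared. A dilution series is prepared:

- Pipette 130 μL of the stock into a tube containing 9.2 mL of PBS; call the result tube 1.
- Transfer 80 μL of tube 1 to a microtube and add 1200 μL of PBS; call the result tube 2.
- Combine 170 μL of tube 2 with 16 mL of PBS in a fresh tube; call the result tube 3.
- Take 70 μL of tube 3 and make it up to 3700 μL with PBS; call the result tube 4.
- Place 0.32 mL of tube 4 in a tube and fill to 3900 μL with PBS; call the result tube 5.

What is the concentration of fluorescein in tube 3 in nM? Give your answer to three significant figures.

Step 1: 130 μL + 9.2 mL = 9330 μL total → factor 9330/130 = 71.769
Step 2: 80 μL + 1200 μL = 1280 μL total → factor 1280/80 = 16
Step 3: 170 μL + 16 mL = 16170 μL total → factor 16170/170 = 95.118
Dilution factor through tube 3 = 71.769 × 16 × 95.118 = 1.0922 × 10^5
[tube 3] = 4.00 mM / 1.0922 × 10^5 = 3.662 × 10^-5 mM = 36.6 nM

36.6 nM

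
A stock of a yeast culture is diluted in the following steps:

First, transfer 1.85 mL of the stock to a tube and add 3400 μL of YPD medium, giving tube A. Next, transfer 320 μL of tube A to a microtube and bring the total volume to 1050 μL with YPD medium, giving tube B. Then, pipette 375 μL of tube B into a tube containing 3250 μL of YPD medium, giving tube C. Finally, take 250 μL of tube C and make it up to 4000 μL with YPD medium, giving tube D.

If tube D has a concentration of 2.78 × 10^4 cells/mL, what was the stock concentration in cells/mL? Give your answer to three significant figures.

4.00 × 10^7 cells/mL

Step 1: 1.85 mL + 3400 μL = 5.25 mL total → factor 5.25/1.85 = 2.8378
Step 2: 320 μL brought to 1050 μL → factor 1050/320 = 3.2812
Step 3: 375 μL + 3250 μL = 3625 μL total → factor 3625/375 = 9.6667
Step 4: 250 μL brought to 4000 μL → factor 4000/250 = 16
Overall dilution factor = 2.8378 × 3.2812 × 9.6667 × 16 = 1440.2
Stock = 2.78 × 10^4 cells/mL × 1440.2 = 4.00 × 10^7 cells/mL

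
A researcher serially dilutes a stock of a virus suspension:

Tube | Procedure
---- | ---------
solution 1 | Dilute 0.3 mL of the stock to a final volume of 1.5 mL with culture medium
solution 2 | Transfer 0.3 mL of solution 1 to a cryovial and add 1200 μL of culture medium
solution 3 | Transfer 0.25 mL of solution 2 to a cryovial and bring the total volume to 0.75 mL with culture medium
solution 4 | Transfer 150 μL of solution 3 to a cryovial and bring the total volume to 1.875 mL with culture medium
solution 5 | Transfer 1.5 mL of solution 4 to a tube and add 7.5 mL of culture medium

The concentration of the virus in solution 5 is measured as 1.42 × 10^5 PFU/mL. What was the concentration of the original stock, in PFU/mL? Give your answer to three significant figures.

7.99 × 10^8 PFU/mL

Step 1: 0.3 mL brought to 1.5 mL → factor 1.5/0.3 = 5
Step 2: 0.3 mL + 1200 μL = 1.5 mL total → factor 1.5/0.3 = 5
Step 3: 0.25 mL brought to 0.75 mL → factor 0.75/0.25 = 3
Step 4: 150 μL brought to 1.875 mL → factor 1875/150 = 12.5
Step 5: 1.5 mL + 7.5 mL = 9 mL total → factor 9/1.5 = 6
Overall dilution factor = 5 × 5 × 3 × 12.5 × 6 = 5625
Stock = 1.42 × 10^5 PFU/mL × 5625 = 7.99 × 10^8 PFU/mL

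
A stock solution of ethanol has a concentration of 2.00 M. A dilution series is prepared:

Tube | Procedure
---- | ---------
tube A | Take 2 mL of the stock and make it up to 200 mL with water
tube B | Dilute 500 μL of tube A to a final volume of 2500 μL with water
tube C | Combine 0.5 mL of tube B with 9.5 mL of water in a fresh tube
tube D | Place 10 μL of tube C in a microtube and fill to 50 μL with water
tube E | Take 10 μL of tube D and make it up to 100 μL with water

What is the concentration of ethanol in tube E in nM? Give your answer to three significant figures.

Step 1: 2 mL brought to 200 mL → factor 200/2 = 100
Step 2: 500 μL brought to 2500 μL → factor 2500/500 = 5
Step 3: 0.5 mL + 9.5 mL = 10 mL total → factor 10/0.5 = 20
Step 4: 10 μL brought to 50 μL → factor 50/10 = 5
Step 5: 10 μL brought to 100 μL → factor 100/10 = 10
Overall dilution factor = 100 × 5 × 20 × 5 × 10 = 5 × 10^5
Final = 2.00 M / 5 × 10^5 = 4.000 × 10^-6 M = 4.00 × 10^3 nM

4.00 × 10^3 nM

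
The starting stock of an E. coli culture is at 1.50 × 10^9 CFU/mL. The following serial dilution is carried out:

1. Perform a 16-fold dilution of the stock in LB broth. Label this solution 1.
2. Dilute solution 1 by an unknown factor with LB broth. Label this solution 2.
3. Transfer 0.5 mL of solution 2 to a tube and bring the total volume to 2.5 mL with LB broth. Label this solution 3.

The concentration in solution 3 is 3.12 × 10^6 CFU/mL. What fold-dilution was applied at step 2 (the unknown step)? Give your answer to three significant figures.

6.01-fold

Step 1: 16-fold → factor 16
Step 2: unknown factor x
Step 3: 0.5 mL brought to 2.5 mL → factor 2.5/0.5 = 5
Product of known-step factors = 80
Overall factor = 1.50 × 10^9 CFU/mL / (3.12 × 10^6 CFU/mL) = 480.77
x = 480.77 / 80 = 6.01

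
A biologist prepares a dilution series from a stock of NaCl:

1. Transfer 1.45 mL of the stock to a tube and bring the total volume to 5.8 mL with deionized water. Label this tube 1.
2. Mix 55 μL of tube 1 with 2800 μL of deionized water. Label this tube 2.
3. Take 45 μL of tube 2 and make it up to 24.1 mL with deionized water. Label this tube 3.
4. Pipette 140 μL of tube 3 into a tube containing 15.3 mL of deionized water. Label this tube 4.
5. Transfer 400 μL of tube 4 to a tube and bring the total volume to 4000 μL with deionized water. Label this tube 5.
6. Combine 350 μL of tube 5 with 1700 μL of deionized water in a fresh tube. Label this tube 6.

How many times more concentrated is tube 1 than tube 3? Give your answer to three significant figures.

2.78 × 10^4

Step 1: 1.45 mL brought to 5.8 mL → factor 5.8/1.45 = 4
Step 2: 55 μL + 2800 μL = 2855 μL total → factor 2855/55 = 51.909
Step 3: 45 μL brought to 24.1 mL → factor 24100/45 = 535.56
Dilution factor to tube 1 = 4; to tube 3 = 1.112 × 10^5
[tube 1]/[tube 3] = (factor to tube 3)/(factor to tube 1) = 1.112 × 10^5/4 = 2.78 × 10^4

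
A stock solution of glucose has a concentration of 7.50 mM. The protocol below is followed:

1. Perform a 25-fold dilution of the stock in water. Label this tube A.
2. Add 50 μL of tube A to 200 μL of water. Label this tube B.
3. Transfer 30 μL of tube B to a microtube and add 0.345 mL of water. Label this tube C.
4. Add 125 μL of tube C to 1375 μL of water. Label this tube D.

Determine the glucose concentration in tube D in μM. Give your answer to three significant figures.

Step 1: 25-fold → factor 25
Step 2: 50 μL + 200 μL = 250 μL total → factor 250/50 = 5
Step 3: 30 μL + 0.345 mL = 375 μL total → factor 375/30 = 12.5
Step 4: 125 μL + 1375 μL = 1500 μL total → factor 1500/125 = 12
Overall dilution factor = 25 × 5 × 12.5 × 12 = 18750
Final = 7.50 mM / 18750 = 0.0004000 mM = 0.400 μM

0.400 μM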